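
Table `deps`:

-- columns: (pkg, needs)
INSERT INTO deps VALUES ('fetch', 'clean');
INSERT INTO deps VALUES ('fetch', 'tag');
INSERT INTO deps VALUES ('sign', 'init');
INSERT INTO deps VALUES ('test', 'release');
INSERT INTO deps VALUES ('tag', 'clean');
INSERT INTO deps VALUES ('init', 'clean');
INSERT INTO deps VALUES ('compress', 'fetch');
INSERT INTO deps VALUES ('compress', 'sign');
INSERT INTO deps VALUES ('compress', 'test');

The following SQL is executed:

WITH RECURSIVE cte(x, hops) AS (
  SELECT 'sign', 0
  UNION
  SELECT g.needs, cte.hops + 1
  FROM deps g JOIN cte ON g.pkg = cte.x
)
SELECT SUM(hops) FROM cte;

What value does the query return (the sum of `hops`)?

3

Base: (sign, hops=0).
Iteration 1: edges from {sign} -> (init, hops=1).
Iteration 2: edges from {init} -> (clean, hops=2).
Iteration 3: no outgoing edges from {clean}; recursion stops.
SUM(hops) = 0 + 1 + 2 = 3.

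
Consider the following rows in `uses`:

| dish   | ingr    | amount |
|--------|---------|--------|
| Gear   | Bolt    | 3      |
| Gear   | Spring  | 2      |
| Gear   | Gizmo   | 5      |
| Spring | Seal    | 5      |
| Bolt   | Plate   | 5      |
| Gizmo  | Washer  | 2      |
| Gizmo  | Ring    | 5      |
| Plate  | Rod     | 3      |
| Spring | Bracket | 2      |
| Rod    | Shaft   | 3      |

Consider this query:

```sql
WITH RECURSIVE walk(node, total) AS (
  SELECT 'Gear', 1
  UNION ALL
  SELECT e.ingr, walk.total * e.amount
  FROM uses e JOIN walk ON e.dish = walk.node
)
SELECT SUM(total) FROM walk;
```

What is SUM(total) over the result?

255

Base: (Gear, total=1).
Iteration 1: components of {Gear} -> Bolt = 1*3 = 3, Gizmo = 1*5 = 5, Spring = 1*2 = 2.
Iteration 2: components of {Bolt,Gizmo,Spring} -> Bracket = 2*2 = 4, Plate = 3*5 = 15, Ring = 5*5 = 25, Seal = 2*5 = 10, Washer = 5*2 = 10.
Iteration 3: components of {Bracket,Plate,Ring,Seal,Washer} -> Rod = 15*3 = 45.
Iteration 4: components of {Rod} -> Shaft = 45*3 = 135.
Iteration 5: no further components; recursion stops.
SUM(total) = 1 + 3 + 2 + 5 + 15 + 10 + 4 + 10 + 25 + 45 + 135 = 255.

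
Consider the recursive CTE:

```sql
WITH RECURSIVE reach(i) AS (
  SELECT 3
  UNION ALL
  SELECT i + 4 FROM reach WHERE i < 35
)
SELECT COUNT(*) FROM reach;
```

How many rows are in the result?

Base: i=3.
Iteration 1: 3 < 35 holds -> i = 3 + 4 = 7.
Iteration 2: 7 < 35 holds -> i = 7 + 4 = 11.
Iteration 3: 11 < 35 holds -> i = 11 + 4 = 15.
Iteration 4: 15 < 35 holds -> i = 15 + 4 = 19.
Iteration 5: 19 < 35 holds -> i = 19 + 4 = 23.
Iteration 6: 23 < 35 holds -> i = 23 + 4 = 27.
Iteration 7: 27 < 35 holds -> i = 27 + 4 = 31.
Iteration 8: 31 < 35 holds -> i = 31 + 4 = 35.
Iteration 9: 35 < 35 fails; recursion stops.
Total rows emitted: 9.

9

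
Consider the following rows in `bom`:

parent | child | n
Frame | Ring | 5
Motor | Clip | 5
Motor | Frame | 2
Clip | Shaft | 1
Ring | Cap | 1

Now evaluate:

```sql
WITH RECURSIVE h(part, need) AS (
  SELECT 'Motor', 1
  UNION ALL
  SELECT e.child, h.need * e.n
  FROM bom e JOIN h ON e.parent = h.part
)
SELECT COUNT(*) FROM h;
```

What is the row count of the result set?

6

Base: (Motor, need=1).
Iteration 1: components of {Motor} -> Clip = 1*5 = 5, Frame = 1*2 = 2.
Iteration 2: components of {Clip,Frame} -> Ring = 2*5 = 10, Shaft = 5*1 = 5.
Iteration 3: components of {Ring,Shaft} -> Cap = 10*1 = 10.
Iteration 4: no further components; recursion stops.
Total rows emitted: 6.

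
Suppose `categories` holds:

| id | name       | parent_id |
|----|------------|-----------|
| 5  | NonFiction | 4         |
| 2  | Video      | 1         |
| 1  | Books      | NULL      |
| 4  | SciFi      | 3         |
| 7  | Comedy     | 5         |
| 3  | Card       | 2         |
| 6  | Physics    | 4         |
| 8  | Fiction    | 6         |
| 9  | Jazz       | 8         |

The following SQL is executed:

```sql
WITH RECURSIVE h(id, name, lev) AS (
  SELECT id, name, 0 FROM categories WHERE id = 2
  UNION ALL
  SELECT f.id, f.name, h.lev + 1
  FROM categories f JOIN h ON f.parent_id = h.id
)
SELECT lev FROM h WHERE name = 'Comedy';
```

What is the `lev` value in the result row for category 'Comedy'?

Base: id=2 (Video) at lev 0.
Iteration 1: rows with parent_id in {2} -> Card (id 3, lev 1).
Iteration 2: rows with parent_id in {3} -> SciFi (id 4, lev 2).
Iteration 3: rows with parent_id in {4} -> NonFiction (id 5, lev 3), Physics (id 6, lev 3).
Iteration 4: rows with parent_id in {5,6} -> Comedy (id 7, lev 4), Fiction (id 8, lev 4).
Iteration 5: rows with parent_id in {7,8} -> Jazz (id 9, lev 5).
Iteration 6: no rows with parent_id in {9}; recursion stops.

4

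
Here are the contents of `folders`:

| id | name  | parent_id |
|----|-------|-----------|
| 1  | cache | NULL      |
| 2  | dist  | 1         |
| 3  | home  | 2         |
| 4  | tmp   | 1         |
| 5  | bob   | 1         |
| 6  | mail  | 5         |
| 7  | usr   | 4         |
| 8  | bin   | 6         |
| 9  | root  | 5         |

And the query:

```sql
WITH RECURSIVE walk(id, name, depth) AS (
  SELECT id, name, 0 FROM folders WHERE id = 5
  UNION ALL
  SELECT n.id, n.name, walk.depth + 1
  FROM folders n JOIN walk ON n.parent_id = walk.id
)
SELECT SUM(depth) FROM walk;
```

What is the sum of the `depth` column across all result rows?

Base: id=5 (bob) at depth 0.
Iteration 1: rows with parent_id in {5} -> mail (id 6, depth 1), root (id 9, depth 1).
Iteration 2: rows with parent_id in {6,9} -> bin (id 8, depth 2).
Iteration 3: no rows with parent_id in {8}; recursion stops.
SUM(depth) = 0 + 1 + 1 + 2 = 4.

4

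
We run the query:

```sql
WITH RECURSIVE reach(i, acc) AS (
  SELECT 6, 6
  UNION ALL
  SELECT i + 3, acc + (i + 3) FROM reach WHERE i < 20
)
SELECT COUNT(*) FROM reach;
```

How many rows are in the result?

6

Base: i=6, acc=6.
Iteration 1: 6 < 20 holds -> i = 6 + 3 = 9, acc = 6 + 9 = 15.
Iteration 2: 9 < 20 holds -> i = 9 + 3 = 12, acc = 15 + 12 = 27.
Iteration 3: 12 < 20 holds -> i = 12 + 3 = 15, acc = 27 + 15 = 42.
Iteration 4: 15 < 20 holds -> i = 15 + 3 = 18, acc = 42 + 18 = 60.
Iteration 5: 18 < 20 holds -> i = 18 + 3 = 21, acc = 60 + 21 = 81.
Iteration 6: 21 < 20 fails; recursion stops.
Total rows emitted: 6.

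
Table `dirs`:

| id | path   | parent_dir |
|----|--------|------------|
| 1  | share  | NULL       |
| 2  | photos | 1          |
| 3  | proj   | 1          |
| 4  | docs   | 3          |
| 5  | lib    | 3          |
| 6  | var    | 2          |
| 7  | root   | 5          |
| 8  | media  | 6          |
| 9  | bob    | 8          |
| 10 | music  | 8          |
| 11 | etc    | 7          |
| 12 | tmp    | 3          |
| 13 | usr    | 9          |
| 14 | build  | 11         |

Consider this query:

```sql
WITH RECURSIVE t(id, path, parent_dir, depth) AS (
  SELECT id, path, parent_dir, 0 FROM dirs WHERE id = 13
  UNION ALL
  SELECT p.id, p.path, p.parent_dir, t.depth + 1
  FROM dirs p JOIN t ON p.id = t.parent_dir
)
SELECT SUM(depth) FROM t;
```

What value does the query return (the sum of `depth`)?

15

Base: id=13 (usr), parent_dir=9, depth 0.
Iteration 1: join on id=9 -> bob (id 9, parent_dir=8, depth 1).
Iteration 2: join on id=8 -> media (id 8, parent_dir=6, depth 2).
Iteration 3: join on id=6 -> var (id 6, parent_dir=2, depth 3).
Iteration 4: join on id=2 -> photos (id 2, parent_dir=1, depth 4).
Iteration 5: join on id=1 -> share (id 1, parent_dir=NULL, depth 5).
Iteration 6: parent_dir is NULL; no match; recursion stops.
SUM(depth) = 0 + 1 + 2 + 3 + 4 + 5 = 15.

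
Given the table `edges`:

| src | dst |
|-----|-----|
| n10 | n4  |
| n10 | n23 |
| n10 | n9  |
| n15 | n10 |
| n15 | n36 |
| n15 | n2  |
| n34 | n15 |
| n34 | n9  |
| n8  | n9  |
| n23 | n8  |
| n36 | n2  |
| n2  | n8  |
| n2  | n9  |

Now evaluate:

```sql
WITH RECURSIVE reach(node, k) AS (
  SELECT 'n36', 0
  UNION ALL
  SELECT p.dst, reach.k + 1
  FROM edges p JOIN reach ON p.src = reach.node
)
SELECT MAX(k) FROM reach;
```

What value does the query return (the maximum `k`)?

Base: (n36, k=0).
Iteration 1: edges from {n36} -> (n2, k=1).
Iteration 2: edges from {n2} -> (n8, k=2), (n9, k=2).
Iteration 3: edges from {n8,n9} -> (n9, k=3).
Iteration 4: no outgoing edges from {n9}; recursion stops.
k values: 0, 1, 2, 2, 3; the maximum is 3.

3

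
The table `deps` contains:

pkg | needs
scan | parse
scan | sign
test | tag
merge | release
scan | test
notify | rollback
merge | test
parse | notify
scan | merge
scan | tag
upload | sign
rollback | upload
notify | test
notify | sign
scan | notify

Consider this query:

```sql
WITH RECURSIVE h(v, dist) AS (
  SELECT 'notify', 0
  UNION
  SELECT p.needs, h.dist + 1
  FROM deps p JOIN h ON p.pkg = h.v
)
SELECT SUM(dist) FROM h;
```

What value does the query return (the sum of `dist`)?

10

Base: (notify, dist=0).
Iteration 1: edges from {notify} -> (rollback, dist=1), (sign, dist=1), (test, dist=1).
Iteration 2: edges from {rollback,sign,test} -> (tag, dist=2), (upload, dist=2).
Iteration 3: edges from {tag,upload} -> (sign, dist=3).
Iteration 4: no outgoing edges from {sign}; recursion stops.
SUM(dist) = 0 + 1 + 1 + 1 + 2 + 2 + 3 = 10.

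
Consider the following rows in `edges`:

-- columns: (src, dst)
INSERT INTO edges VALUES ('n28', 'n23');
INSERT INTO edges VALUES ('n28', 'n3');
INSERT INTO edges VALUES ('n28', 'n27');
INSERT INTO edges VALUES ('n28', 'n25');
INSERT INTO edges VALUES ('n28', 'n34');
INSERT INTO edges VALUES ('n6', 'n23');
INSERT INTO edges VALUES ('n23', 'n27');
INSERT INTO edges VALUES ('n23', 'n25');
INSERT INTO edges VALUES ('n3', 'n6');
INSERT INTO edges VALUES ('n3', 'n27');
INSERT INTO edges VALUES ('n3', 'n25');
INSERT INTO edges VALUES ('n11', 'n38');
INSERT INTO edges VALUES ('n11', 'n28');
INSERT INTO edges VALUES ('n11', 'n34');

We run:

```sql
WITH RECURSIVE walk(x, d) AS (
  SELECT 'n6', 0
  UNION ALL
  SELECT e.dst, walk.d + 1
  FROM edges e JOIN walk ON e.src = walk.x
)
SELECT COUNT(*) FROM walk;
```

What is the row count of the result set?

Base: (n6, d=0).
Iteration 1: edges from {n6} -> (n23, d=1).
Iteration 2: edges from {n23} -> (n25, d=2), (n27, d=2).
Iteration 3: no outgoing edges from {n25,n27}; recursion stops.
Total rows emitted: 4.

4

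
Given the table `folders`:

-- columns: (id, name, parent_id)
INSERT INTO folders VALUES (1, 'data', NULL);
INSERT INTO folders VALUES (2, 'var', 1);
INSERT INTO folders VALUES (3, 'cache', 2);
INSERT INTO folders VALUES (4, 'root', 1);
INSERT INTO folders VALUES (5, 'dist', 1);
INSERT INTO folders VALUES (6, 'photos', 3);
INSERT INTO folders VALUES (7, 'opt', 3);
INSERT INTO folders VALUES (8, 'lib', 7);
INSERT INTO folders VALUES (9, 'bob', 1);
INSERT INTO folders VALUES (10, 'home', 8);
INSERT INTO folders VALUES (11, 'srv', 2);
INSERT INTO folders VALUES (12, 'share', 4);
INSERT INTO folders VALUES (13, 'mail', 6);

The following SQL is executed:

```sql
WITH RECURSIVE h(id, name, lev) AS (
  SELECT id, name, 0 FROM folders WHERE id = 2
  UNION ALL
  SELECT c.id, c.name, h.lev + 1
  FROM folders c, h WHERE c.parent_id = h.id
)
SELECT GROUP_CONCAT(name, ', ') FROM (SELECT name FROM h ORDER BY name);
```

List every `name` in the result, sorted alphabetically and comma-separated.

cache, home, lib, mail, opt, photos, srv, var

Base: id=2 (var) at lev 0.
Iteration 1: rows with parent_id in {2} -> cache (id 3, lev 1), srv (id 11, lev 1).
Iteration 2: rows with parent_id in {3,11} -> photos (id 6, lev 2), opt (id 7, lev 2).
Iteration 3: rows with parent_id in {6,7} -> lib (id 8, lev 3), mail (id 13, lev 3).
Iteration 4: rows with parent_id in {8,13} -> home (id 10, lev 4).
Iteration 5: no rows with parent_id in {10}; recursion stops.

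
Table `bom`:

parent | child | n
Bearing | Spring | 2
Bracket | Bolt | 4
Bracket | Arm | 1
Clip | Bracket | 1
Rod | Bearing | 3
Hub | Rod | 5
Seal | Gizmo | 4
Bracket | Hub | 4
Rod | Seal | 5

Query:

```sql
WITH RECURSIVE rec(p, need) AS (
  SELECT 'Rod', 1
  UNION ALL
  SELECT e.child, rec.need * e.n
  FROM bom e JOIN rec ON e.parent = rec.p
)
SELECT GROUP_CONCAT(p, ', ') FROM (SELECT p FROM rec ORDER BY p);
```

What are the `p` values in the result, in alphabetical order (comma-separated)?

Bearing, Gizmo, Rod, Seal, Spring

Base: (Rod, need=1).
Iteration 1: components of {Rod} -> Bearing = 1*3 = 3, Seal = 1*5 = 5.
Iteration 2: components of {Bearing,Seal} -> Gizmo = 5*4 = 20, Spring = 3*2 = 6.
Iteration 3: no further components; recursion stops.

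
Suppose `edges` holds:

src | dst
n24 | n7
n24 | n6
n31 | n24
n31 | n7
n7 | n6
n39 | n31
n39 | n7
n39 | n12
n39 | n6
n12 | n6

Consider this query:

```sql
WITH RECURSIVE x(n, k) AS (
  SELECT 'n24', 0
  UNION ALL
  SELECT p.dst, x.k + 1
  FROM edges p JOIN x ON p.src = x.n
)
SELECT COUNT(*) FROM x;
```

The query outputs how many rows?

4

Base: (n24, k=0).
Iteration 1: edges from {n24} -> (n6, k=1), (n7, k=1).
Iteration 2: edges from {n6,n7} -> (n6, k=2).
Iteration 3: no outgoing edges from {n6}; recursion stops.
Total rows emitted: 4.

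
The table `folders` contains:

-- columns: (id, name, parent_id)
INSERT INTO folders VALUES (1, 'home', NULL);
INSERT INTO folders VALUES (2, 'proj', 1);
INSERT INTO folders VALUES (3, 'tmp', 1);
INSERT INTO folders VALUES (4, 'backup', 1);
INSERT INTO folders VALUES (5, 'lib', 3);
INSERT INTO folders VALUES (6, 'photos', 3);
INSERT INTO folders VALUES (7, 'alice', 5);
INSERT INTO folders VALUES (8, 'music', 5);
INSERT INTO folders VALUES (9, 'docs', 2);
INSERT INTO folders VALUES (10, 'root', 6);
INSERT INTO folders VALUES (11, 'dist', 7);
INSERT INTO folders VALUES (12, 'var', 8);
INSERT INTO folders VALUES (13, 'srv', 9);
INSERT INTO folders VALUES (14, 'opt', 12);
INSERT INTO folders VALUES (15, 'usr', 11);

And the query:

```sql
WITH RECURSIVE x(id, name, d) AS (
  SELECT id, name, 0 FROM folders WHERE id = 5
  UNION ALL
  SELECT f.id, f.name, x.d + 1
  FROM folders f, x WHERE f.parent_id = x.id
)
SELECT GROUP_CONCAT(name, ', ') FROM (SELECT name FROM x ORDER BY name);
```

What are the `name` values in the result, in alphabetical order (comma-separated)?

alice, dist, lib, music, opt, usr, var

Base: id=5 (lib) at d 0.
Iteration 1: rows with parent_id in {5} -> alice (id 7, d 1), music (id 8, d 1).
Iteration 2: rows with parent_id in {7,8} -> dist (id 11, d 2), var (id 12, d 2).
Iteration 3: rows with parent_id in {11,12} -> opt (id 14, d 3), usr (id 15, d 3).
Iteration 4: no rows with parent_id in {14,15}; recursion stops.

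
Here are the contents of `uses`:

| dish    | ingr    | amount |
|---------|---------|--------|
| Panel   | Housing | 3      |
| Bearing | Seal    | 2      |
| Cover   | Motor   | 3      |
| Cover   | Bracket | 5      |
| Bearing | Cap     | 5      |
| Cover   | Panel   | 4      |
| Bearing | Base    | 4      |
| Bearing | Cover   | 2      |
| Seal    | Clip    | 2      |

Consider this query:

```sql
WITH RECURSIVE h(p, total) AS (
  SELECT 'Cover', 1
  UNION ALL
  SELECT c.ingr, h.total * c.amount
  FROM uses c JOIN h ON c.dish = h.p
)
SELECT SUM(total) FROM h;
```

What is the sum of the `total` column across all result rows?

25

Base: (Cover, total=1).
Iteration 1: components of {Cover} -> Bracket = 1*5 = 5, Motor = 1*3 = 3, Panel = 1*4 = 4.
Iteration 2: components of {Bracket,Motor,Panel} -> Housing = 4*3 = 12.
Iteration 3: no further components; recursion stops.
SUM(total) = 1 + 4 + 5 + 3 + 12 = 25.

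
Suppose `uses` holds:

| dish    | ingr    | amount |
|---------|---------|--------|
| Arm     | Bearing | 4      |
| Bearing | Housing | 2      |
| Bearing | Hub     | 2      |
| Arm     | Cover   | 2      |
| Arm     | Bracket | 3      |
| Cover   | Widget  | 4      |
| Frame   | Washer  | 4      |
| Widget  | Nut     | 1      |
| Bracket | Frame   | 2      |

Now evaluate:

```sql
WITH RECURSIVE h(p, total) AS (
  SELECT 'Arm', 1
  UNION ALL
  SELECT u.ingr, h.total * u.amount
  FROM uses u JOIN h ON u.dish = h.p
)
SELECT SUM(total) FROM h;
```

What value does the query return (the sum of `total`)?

72

Base: (Arm, total=1).
Iteration 1: components of {Arm} -> Bearing = 1*4 = 4, Bracket = 1*3 = 3, Cover = 1*2 = 2.
Iteration 2: components of {Bearing,Bracket,Cover} -> Frame = 3*2 = 6, Housing = 4*2 = 8, Hub = 4*2 = 8, Widget = 2*4 = 8.
Iteration 3: components of {Frame,Housing,Hub,Widget} -> Nut = 8*1 = 8, Washer = 6*4 = 24.
Iteration 4: no further components; recursion stops.
SUM(total) = 1 + 2 + 4 + 3 + 8 + 8 + 8 + 6 + 8 + 24 = 72.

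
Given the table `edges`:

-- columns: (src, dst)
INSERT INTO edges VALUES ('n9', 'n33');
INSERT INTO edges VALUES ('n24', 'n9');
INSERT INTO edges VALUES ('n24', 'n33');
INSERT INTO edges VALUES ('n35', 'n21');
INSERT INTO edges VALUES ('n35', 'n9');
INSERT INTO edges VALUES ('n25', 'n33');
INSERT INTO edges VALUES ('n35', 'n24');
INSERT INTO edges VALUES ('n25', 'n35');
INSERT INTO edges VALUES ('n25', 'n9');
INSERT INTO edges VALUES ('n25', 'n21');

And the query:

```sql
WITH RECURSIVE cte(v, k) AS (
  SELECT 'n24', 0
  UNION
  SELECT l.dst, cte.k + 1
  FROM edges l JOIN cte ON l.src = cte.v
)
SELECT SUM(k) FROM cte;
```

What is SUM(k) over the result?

Base: (n24, k=0).
Iteration 1: edges from {n24} -> (n33, k=1), (n9, k=1).
Iteration 2: edges from {n33,n9} -> (n33, k=2).
Iteration 3: no outgoing edges from {n33}; recursion stops.
SUM(k) = 0 + 1 + 1 + 2 = 4.

4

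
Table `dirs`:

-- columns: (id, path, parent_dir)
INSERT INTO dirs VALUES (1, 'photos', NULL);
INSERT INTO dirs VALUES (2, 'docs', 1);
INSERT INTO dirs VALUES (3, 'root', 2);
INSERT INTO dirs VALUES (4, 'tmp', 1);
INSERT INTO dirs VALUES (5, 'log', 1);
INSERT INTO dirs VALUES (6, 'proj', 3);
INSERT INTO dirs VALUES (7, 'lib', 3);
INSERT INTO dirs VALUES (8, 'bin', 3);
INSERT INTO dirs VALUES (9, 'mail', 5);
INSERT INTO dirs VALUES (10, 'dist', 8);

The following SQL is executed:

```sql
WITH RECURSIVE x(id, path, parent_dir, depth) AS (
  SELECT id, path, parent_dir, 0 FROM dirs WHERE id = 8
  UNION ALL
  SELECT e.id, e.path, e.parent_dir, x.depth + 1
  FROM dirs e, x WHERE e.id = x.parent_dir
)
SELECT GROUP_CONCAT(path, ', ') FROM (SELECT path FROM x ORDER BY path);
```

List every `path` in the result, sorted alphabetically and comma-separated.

Base: id=8 (bin), parent_dir=3, depth 0.
Iteration 1: join on id=3 -> root (id 3, parent_dir=2, depth 1).
Iteration 2: join on id=2 -> docs (id 2, parent_dir=1, depth 2).
Iteration 3: join on id=1 -> photos (id 1, parent_dir=NULL, depth 3).
Iteration 4: parent_dir is NULL; no match; recursion stops.

bin, docs, photos, root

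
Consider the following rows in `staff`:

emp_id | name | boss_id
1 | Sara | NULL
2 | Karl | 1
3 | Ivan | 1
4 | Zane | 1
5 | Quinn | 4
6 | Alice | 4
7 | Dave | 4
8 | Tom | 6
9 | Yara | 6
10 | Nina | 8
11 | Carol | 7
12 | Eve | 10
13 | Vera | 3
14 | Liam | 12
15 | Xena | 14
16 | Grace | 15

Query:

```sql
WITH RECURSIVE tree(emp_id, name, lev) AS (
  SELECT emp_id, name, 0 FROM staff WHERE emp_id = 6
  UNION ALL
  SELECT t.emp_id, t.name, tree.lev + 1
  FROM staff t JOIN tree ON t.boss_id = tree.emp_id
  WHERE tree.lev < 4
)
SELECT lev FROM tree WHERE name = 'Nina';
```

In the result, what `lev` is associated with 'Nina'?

Base: emp_id=6 (Alice) at lev 0.
Iteration 1: rows with boss_id in {6} -> Tom (id 8, lev 1), Yara (id 9, lev 1).
Iteration 2: rows with boss_id in {8,9} -> Nina (id 10, lev 2).
Iteration 3: rows with boss_id in {10} -> Eve (id 12, lev 3).
Iteration 4: rows with boss_id in {12} -> Liam (id 14, lev 4).
Iteration 5: lev < 4 fails for all current rows; recursion stops.

2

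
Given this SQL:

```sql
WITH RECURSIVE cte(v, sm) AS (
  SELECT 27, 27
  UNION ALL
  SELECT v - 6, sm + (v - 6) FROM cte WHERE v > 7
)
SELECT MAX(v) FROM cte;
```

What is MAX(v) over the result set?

27

Base: v=27, sm=27.
Iteration 1: 27 > 7 holds -> v = 27 - 6 = 21, sm = 27 + 21 = 48.
Iteration 2: 21 > 7 holds -> v = 21 - 6 = 15, sm = 48 + 15 = 63.
Iteration 3: 15 > 7 holds -> v = 15 - 6 = 9, sm = 63 + 9 = 72.
Iteration 4: 9 > 7 holds -> v = 9 - 6 = 3, sm = 72 + 3 = 75.
Iteration 5: 3 > 7 fails; recursion stops.
v values: 27, 21, 15, 9, 3; the maximum is 27.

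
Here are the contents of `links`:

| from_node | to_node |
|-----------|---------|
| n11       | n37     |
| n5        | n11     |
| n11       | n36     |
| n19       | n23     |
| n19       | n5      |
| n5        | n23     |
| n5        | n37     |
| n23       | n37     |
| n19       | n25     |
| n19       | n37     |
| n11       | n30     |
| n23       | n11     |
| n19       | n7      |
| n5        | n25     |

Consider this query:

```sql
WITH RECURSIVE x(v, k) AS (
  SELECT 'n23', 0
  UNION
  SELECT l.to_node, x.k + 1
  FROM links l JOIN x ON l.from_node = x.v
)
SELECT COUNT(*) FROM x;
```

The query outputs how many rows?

Base: (n23, k=0).
Iteration 1: edges from {n23} -> (n11, k=1), (n37, k=1).
Iteration 2: edges from {n11,n37} -> (n30, k=2), (n36, k=2), (n37, k=2).
Iteration 3: no outgoing edges from {n30,n36,n37}; recursion stops.
Total rows emitted: 6.

6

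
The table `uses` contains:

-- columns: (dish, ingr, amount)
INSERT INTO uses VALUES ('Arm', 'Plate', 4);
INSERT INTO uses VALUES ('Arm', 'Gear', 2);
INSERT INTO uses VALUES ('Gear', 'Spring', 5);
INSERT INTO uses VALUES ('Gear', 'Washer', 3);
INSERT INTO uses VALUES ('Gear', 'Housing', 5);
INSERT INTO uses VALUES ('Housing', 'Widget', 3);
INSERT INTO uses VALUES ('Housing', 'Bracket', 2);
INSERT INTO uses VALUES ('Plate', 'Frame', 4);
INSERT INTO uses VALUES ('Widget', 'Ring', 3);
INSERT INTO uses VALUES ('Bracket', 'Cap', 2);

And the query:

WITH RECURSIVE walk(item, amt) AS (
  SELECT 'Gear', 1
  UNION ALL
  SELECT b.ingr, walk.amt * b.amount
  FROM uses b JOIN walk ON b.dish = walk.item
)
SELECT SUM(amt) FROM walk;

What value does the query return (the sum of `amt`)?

Base: (Gear, amt=1).
Iteration 1: components of {Gear} -> Housing = 1*5 = 5, Spring = 1*5 = 5, Washer = 1*3 = 3.
Iteration 2: components of {Housing,Spring,Washer} -> Bracket = 5*2 = 10, Widget = 5*3 = 15.
Iteration 3: components of {Bracket,Widget} -> Cap = 10*2 = 20, Ring = 15*3 = 45.
Iteration 4: no further components; recursion stops.
SUM(amt) = 1 + 5 + 3 + 5 + 15 + 10 + 45 + 20 = 104.

104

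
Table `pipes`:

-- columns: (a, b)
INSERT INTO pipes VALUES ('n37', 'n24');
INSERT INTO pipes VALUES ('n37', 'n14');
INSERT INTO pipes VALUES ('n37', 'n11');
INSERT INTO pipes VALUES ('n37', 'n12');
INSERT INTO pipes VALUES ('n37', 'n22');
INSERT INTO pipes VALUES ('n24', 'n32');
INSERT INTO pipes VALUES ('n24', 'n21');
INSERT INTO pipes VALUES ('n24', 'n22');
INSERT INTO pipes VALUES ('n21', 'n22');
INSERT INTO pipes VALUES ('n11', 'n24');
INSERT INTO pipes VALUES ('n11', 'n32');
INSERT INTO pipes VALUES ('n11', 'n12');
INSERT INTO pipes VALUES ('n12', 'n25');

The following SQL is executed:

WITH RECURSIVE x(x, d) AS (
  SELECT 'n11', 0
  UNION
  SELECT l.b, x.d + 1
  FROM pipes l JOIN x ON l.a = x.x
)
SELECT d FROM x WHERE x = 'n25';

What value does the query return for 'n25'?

Base: (n11, d=0).
Iteration 1: edges from {n11} -> (n12, d=1), (n24, d=1), (n32, d=1).
Iteration 2: edges from {n12,n24,n32} -> (n21, d=2), (n22, d=2), (n25, d=2), (n32, d=2).
Iteration 3: edges from {n21,n22,n25,n32} -> (n22, d=3).
Iteration 4: no outgoing edges from {n22}; recursion stops.

2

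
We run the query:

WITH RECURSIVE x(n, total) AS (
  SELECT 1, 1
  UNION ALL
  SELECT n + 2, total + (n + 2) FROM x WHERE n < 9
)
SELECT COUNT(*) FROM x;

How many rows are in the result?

Base: n=1, total=1.
Iteration 1: 1 < 9 holds -> n = 1 + 2 = 3, total = 1 + 3 = 4.
Iteration 2: 3 < 9 holds -> n = 3 + 2 = 5, total = 4 + 5 = 9.
Iteration 3: 5 < 9 holds -> n = 5 + 2 = 7, total = 9 + 7 = 16.
Iteration 4: 7 < 9 holds -> n = 7 + 2 = 9, total = 16 + 9 = 25.
Iteration 5: 9 < 9 fails; recursion stops.
Total rows emitted: 5.

5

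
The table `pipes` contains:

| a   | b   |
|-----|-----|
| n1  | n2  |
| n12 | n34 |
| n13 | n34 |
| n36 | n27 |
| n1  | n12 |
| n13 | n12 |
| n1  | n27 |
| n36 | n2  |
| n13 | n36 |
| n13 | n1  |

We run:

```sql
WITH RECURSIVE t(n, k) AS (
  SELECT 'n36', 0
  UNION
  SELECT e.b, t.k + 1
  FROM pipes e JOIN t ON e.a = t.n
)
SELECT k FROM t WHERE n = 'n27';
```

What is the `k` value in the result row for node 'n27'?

1

Base: (n36, k=0).
Iteration 1: edges from {n36} -> (n2, k=1), (n27, k=1).
Iteration 2: no outgoing edges from {n2,n27}; recursion stops.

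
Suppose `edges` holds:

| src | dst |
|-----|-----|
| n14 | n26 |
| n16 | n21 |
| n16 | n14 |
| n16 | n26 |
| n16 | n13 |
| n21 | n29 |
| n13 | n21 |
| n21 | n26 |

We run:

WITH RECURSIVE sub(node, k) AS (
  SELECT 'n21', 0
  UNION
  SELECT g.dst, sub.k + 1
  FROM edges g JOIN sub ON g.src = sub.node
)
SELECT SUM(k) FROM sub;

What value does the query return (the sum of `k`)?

Base: (n21, k=0).
Iteration 1: edges from {n21} -> (n26, k=1), (n29, k=1).
Iteration 2: no outgoing edges from {n26,n29}; recursion stops.
SUM(k) = 0 + 1 + 1 = 2.

2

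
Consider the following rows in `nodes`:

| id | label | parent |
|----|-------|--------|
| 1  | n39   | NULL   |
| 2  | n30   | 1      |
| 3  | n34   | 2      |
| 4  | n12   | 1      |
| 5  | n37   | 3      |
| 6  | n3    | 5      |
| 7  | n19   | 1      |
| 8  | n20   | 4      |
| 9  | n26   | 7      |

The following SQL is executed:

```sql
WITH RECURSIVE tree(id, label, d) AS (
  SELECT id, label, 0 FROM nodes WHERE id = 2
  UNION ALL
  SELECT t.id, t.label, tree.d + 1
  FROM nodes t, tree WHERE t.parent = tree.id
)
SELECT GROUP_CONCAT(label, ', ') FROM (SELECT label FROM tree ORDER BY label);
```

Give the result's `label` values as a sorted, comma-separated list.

Base: id=2 (n30) at d 0.
Iteration 1: rows with parent in {2} -> n34 (id 3, d 1).
Iteration 2: rows with parent in {3} -> n37 (id 5, d 2).
Iteration 3: rows with parent in {5} -> n3 (id 6, d 3).
Iteration 4: no rows with parent in {6}; recursion stops.

n3, n30, n34, n37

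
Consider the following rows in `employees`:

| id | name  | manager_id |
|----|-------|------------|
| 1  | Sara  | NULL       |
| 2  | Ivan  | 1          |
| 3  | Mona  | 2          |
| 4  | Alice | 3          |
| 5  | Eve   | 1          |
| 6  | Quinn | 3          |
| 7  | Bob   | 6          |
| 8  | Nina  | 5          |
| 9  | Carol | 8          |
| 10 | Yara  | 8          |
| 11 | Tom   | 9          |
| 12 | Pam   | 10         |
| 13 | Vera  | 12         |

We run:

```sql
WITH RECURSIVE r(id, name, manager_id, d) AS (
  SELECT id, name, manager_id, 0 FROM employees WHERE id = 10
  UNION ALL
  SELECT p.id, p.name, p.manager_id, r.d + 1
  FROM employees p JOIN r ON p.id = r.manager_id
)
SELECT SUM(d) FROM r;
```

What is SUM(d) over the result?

6

Base: id=10 (Yara), manager_id=8, d 0.
Iteration 1: join on id=8 -> Nina (id 8, manager_id=5, d 1).
Iteration 2: join on id=5 -> Eve (id 5, manager_id=1, d 2).
Iteration 3: join on id=1 -> Sara (id 1, manager_id=NULL, d 3).
Iteration 4: manager_id is NULL; no match; recursion stops.
SUM(d) = 0 + 1 + 2 + 3 = 6.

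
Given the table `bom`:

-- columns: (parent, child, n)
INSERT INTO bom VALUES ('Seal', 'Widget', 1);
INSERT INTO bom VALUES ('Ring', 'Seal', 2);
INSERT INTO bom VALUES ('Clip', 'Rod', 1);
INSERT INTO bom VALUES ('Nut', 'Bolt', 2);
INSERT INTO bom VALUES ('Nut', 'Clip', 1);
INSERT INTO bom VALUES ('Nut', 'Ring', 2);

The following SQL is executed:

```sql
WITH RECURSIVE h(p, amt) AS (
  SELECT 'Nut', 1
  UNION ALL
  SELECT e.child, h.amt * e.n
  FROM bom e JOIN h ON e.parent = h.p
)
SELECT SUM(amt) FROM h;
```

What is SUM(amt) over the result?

Base: (Nut, amt=1).
Iteration 1: components of {Nut} -> Bolt = 1*2 = 2, Clip = 1*1 = 1, Ring = 1*2 = 2.
Iteration 2: components of {Bolt,Clip,Ring} -> Rod = 1*1 = 1, Seal = 2*2 = 4.
Iteration 3: components of {Rod,Seal} -> Widget = 4*1 = 4.
Iteration 4: no further components; recursion stops.
SUM(amt) = 1 + 1 + 2 + 2 + 1 + 4 + 4 = 15.

15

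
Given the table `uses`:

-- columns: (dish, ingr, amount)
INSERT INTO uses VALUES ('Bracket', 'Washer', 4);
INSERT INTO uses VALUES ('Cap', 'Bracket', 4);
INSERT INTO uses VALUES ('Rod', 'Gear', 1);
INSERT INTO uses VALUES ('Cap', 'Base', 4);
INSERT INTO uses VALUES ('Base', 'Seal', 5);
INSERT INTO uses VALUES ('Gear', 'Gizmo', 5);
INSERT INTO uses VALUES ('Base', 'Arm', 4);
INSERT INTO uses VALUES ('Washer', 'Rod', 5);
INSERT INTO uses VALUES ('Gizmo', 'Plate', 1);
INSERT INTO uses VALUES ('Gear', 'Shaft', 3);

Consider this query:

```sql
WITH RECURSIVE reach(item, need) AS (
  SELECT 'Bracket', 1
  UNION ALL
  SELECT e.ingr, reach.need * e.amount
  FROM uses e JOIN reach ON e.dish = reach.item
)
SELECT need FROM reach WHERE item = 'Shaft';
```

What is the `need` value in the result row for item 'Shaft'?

Base: (Bracket, need=1).
Iteration 1: components of {Bracket} -> Washer = 1*4 = 4.
Iteration 2: components of {Washer} -> Rod = 4*5 = 20.
Iteration 3: components of {Rod} -> Gear = 20*1 = 20.
Iteration 4: components of {Gear} -> Gizmo = 20*5 = 100, Shaft = 20*3 = 60.
Iteration 5: components of {Gizmo,Shaft} -> Plate = 100*1 = 100.
Iteration 6: no further components; recursion stops.

60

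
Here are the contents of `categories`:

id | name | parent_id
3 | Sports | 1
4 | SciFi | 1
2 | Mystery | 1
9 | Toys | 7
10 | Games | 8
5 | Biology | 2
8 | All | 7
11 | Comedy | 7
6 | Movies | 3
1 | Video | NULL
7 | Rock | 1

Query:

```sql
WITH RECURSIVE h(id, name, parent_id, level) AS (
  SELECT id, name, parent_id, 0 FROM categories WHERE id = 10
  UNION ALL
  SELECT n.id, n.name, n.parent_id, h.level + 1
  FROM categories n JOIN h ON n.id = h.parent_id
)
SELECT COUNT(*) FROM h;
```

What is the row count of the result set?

4

Base: id=10 (Games), parent_id=8, level 0.
Iteration 1: join on id=8 -> All (id 8, parent_id=7, level 1).
Iteration 2: join on id=7 -> Rock (id 7, parent_id=1, level 2).
Iteration 3: join on id=1 -> Video (id 1, parent_id=NULL, level 3).
Iteration 4: parent_id is NULL; no match; recursion stops.
Total rows emitted: 4.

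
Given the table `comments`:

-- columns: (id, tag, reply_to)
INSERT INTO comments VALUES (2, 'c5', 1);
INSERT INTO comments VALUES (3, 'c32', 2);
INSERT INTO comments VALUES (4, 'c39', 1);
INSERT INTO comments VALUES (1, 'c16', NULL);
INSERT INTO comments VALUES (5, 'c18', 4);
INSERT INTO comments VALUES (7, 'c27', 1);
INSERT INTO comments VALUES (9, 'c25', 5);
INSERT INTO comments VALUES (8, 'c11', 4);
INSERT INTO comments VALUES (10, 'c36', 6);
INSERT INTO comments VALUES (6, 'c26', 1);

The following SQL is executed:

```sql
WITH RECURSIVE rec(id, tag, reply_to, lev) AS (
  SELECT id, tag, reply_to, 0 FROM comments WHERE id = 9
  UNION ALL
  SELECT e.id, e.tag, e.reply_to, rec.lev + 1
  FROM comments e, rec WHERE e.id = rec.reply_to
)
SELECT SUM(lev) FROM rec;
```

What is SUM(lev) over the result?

Base: id=9 (c25), reply_to=5, lev 0.
Iteration 1: join on id=5 -> c18 (id 5, reply_to=4, lev 1).
Iteration 2: join on id=4 -> c39 (id 4, reply_to=1, lev 2).
Iteration 3: join on id=1 -> c16 (id 1, reply_to=NULL, lev 3).
Iteration 4: reply_to is NULL; no match; recursion stops.
SUM(lev) = 0 + 1 + 2 + 3 = 6.

6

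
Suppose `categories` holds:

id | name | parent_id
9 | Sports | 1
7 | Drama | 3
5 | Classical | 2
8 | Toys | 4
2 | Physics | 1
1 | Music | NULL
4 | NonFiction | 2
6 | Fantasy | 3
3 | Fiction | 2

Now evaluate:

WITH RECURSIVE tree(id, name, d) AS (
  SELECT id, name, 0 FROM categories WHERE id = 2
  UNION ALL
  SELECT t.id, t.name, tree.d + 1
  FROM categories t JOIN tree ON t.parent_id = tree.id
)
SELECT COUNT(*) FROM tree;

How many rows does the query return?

7

Base: id=2 (Physics) at d 0.
Iteration 1: rows with parent_id in {2} -> Fiction (id 3, d 1), NonFiction (id 4, d 1), Classical (id 5, d 1).
Iteration 2: rows with parent_id in {3,4,5} -> Fantasy (id 6, d 2), Drama (id 7, d 2), Toys (id 8, d 2).
Iteration 3: no rows with parent_id in {6,7,8}; recursion stops.
Total rows emitted: 7.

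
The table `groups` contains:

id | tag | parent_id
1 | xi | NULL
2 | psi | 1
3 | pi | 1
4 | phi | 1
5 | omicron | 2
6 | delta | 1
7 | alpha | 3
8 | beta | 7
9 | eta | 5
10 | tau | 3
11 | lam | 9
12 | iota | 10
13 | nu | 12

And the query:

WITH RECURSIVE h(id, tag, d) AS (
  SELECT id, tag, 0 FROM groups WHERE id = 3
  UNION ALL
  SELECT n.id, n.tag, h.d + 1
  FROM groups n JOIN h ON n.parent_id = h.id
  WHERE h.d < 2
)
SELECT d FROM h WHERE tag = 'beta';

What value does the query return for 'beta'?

2

Base: id=3 (pi) at d 0.
Iteration 1: rows with parent_id in {3} -> alpha (id 7, d 1), tau (id 10, d 1).
Iteration 2: rows with parent_id in {7,10} -> beta (id 8, d 2), iota (id 12, d 2).
Iteration 3: d < 2 fails for all current rows; recursion stops.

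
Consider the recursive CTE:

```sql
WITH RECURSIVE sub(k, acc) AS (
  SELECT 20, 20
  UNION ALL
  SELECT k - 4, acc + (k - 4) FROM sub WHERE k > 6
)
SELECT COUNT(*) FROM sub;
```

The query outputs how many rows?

Base: k=20, acc=20.
Iteration 1: 20 > 6 holds -> k = 20 - 4 = 16, acc = 20 + 16 = 36.
Iteration 2: 16 > 6 holds -> k = 16 - 4 = 12, acc = 36 + 12 = 48.
Iteration 3: 12 > 6 holds -> k = 12 - 4 = 8, acc = 48 + 8 = 56.
Iteration 4: 8 > 6 holds -> k = 8 - 4 = 4, acc = 56 + 4 = 60.
Iteration 5: 4 > 6 fails; recursion stops.
Total rows emitted: 5.

5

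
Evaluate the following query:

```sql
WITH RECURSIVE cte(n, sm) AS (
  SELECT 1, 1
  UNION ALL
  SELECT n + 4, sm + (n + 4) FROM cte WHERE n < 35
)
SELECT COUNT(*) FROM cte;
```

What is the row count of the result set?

Base: n=1, sm=1.
Iteration 1: 1 < 35 holds -> n = 1 + 4 = 5, sm = 1 + 5 = 6.
Iteration 2: 5 < 35 holds -> n = 5 + 4 = 9, sm = 6 + 9 = 15.
Iteration 3: 9 < 35 holds -> n = 9 + 4 = 13, sm = 15 + 13 = 28.
Iteration 4: 13 < 35 holds -> n = 13 + 4 = 17, sm = 28 + 17 = 45.
Iteration 5: 17 < 35 holds -> n = 17 + 4 = 21, sm = 45 + 21 = 66.
Iteration 6: 21 < 35 holds -> n = 21 + 4 = 25, sm = 66 + 25 = 91.
Iteration 7: 25 < 35 holds -> n = 25 + 4 = 29, sm = 91 + 29 = 120.
Iteration 8: 29 < 35 holds -> n = 29 + 4 = 33, sm = 120 + 33 = 153.
Iteration 9: 33 < 35 holds -> n = 33 + 4 = 37, sm = 153 + 37 = 190.
Iteration 10: 37 < 35 fails; recursion stops.
Total rows emitted: 10.

10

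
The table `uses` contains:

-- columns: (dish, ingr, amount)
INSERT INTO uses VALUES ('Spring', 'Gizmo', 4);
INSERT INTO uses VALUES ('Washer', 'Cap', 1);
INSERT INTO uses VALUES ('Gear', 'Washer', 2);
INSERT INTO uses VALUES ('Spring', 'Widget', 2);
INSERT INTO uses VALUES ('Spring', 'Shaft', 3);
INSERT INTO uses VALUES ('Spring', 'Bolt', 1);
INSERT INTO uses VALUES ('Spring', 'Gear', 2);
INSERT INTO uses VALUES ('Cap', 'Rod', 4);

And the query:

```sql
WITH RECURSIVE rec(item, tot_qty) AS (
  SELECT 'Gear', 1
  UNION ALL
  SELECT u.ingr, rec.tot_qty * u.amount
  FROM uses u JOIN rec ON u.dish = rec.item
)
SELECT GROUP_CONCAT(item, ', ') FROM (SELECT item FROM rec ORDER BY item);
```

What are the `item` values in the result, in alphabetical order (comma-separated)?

Cap, Gear, Rod, Washer

Base: (Gear, tot_qty=1).
Iteration 1: components of {Gear} -> Washer = 1*2 = 2.
Iteration 2: components of {Washer} -> Cap = 2*1 = 2.
Iteration 3: components of {Cap} -> Rod = 2*4 = 8.
Iteration 4: no further components; recursion stops.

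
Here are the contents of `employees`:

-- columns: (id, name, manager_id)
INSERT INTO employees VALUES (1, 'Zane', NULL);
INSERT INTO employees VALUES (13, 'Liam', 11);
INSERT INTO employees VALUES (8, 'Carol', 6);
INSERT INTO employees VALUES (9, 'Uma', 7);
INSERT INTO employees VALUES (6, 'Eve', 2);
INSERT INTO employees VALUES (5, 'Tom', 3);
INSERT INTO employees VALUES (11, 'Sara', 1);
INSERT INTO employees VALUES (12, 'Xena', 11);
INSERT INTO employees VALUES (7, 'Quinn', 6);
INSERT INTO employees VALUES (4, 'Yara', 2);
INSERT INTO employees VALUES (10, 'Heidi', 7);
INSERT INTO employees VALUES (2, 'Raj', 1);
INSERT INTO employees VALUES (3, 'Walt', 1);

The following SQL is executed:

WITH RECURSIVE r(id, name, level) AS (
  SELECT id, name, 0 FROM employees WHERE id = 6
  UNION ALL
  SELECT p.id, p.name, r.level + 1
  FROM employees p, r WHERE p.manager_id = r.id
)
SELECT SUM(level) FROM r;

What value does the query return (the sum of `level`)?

Base: id=6 (Eve) at level 0.
Iteration 1: rows with manager_id in {6} -> Quinn (id 7, level 1), Carol (id 8, level 1).
Iteration 2: rows with manager_id in {7,8} -> Uma (id 9, level 2), Heidi (id 10, level 2).
Iteration 3: no rows with manager_id in {9,10}; recursion stops.
SUM(level) = 0 + 1 + 1 + 2 + 2 = 6.

6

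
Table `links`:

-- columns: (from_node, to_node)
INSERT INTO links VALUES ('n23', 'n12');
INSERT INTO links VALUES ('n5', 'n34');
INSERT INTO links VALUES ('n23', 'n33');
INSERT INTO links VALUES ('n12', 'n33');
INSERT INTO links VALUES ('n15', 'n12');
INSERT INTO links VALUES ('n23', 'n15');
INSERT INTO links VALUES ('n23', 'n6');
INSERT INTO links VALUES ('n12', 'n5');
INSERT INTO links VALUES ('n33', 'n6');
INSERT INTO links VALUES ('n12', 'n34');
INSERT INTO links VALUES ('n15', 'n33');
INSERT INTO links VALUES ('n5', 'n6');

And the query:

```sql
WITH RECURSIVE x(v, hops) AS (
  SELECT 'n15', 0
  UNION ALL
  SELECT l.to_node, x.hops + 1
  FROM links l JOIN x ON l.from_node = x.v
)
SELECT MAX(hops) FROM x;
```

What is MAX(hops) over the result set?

3

Base: (n15, hops=0).
Iteration 1: edges from {n15} -> (n12, hops=1), (n33, hops=1).
Iteration 2: edges from {n12,n33} -> (n33, hops=2), (n34, hops=2), (n5, hops=2), (n6, hops=2).
Iteration 3: edges from {n33,n34,n5,n6} -> (n34, hops=3), (n6, hops=3) x2. [UNION ALL keeps all 3 new rows, including repeats]
Iteration 4: no outgoing edges from {n34,n6}; recursion stops.
hops values: 0, 1, 1, 2, 2, 2, 2, 3, 3, 3; the maximum is 3.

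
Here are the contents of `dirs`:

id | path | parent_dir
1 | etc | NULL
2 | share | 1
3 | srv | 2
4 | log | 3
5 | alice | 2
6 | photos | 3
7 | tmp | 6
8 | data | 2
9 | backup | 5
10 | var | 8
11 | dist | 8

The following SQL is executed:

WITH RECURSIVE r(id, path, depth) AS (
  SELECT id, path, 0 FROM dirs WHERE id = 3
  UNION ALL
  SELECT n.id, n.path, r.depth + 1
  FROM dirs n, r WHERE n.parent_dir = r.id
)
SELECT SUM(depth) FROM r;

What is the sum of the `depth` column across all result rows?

4

Base: id=3 (srv) at depth 0.
Iteration 1: rows with parent_dir in {3} -> log (id 4, depth 1), photos (id 6, depth 1).
Iteration 2: rows with parent_dir in {4,6} -> tmp (id 7, depth 2).
Iteration 3: no rows with parent_dir in {7}; recursion stops.
SUM(depth) = 0 + 1 + 1 + 2 = 4.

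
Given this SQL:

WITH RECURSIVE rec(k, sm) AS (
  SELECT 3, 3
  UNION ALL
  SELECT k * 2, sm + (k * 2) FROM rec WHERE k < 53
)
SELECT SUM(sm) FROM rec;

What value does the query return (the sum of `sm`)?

360

Base: k=3, sm=3.
Iteration 1: 3 < 53 holds -> k = 3 * 2 = 6, sm = 3 + 6 = 9.
Iteration 2: 6 < 53 holds -> k = 6 * 2 = 12, sm = 9 + 12 = 21.
Iteration 3: 12 < 53 holds -> k = 12 * 2 = 24, sm = 21 + 24 = 45.
Iteration 4: 24 < 53 holds -> k = 24 * 2 = 48, sm = 45 + 48 = 93.
Iteration 5: 48 < 53 holds -> k = 48 * 2 = 96, sm = 93 + 96 = 189.
Iteration 6: 96 < 53 fails; recursion stops.
SUM(sm) = 3 + 9 + 21 + 45 + 93 + 189 = 360.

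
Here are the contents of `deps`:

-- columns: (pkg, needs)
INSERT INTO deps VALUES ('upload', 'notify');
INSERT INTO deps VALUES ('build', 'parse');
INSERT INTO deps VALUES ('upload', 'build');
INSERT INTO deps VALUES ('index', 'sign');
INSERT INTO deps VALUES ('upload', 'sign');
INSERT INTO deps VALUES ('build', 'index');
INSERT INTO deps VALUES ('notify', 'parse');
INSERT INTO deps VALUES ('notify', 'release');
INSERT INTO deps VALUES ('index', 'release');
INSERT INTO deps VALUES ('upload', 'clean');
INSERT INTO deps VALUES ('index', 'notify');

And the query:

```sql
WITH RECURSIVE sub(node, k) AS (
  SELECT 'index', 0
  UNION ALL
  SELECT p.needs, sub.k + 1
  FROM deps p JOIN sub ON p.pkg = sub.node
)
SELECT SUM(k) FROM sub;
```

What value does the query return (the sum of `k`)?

7

Base: (index, k=0).
Iteration 1: edges from {index} -> (notify, k=1), (release, k=1), (sign, k=1).
Iteration 2: edges from {notify,release,sign} -> (parse, k=2), (release, k=2).
Iteration 3: no outgoing edges from {parse,release}; recursion stops.
SUM(k) = 0 + 1 + 1 + 1 + 2 + 2 = 7.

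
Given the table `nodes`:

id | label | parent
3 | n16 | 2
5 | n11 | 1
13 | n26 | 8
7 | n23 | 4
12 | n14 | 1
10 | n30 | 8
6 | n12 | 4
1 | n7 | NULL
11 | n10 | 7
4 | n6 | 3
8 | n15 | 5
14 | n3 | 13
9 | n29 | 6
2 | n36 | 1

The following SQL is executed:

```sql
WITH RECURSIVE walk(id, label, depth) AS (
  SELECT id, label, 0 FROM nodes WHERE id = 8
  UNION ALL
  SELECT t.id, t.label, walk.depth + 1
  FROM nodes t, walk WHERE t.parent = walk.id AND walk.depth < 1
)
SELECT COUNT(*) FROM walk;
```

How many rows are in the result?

3

Base: id=8 (n15) at depth 0.
Iteration 1: rows with parent in {8} -> n30 (id 10, depth 1), n26 (id 13, depth 1).
Iteration 2: depth < 1 fails for all current rows; recursion stops.
Total rows emitted: 3.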